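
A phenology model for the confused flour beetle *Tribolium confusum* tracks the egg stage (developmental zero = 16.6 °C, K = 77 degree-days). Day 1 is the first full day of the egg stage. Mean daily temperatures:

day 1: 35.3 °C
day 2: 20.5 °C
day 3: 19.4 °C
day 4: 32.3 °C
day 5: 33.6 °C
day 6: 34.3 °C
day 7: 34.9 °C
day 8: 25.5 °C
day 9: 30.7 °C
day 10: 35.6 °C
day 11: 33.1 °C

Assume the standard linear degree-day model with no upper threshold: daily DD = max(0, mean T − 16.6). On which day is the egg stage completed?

Daily DD above 16.6 °C: 18.7, 3.9, 2.8, 15.7, 17.0, 17.7, 18.3, 8.9, 14.1, 19.0, 16.5.
Cumulative: 18.7, 22.6, 25.4, 41.1, 58.1, 75.8, 94.1, 103.0, 117.1, 136.1, 152.6.
The total first reaches 77 DD on day 7.

day 7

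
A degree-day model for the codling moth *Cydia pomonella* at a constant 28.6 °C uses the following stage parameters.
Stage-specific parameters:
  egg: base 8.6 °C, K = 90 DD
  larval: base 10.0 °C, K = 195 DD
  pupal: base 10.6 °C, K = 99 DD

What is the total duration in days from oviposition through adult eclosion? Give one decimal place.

egg: 90 / (28.6 − 8.6) = 90 / 20.0 = 4.500 d.
larval: 195 / (28.6 − 10.0) = 195 / 18.6 = 10.484 d.
pupal: 99 / (28.6 − 10.6) = 99 / 18.0 = 5.500 d.
Sum = 20.484 ≈ 20.5 days.

20.5 days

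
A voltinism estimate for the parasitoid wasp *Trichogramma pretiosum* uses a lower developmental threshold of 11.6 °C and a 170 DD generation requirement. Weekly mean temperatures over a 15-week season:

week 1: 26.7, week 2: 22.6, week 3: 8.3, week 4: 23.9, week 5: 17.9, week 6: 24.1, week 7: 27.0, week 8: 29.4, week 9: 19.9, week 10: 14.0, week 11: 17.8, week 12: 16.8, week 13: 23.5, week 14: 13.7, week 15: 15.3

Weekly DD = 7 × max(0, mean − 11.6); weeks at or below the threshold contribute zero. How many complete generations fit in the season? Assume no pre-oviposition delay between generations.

Weekly DD (7 × max(0, T̄ − 11.6)): 105.7, 77.0, 0.0, 86.1, 44.1, 87.5, 107.8, 124.6, 58.1, 16.8, 43.4, 36.4, 83.3, 14.7, 25.9.
Season total = 911.4 DD.
Complete generations = ⌊911.4 / 170⌋ = 5.

5 generations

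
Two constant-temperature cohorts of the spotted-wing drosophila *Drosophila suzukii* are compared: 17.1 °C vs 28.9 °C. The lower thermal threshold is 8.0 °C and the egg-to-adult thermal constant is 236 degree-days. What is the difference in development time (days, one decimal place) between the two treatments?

At 17.1 °C: 236 / (17.1 − 8.0) = 236 / 9.1 = 25.934 d.
At 28.9 °C: 236 / (28.9 − 8.0) = 236 / 20.9 = 11.292 d.
Difference = |25.934 − 11.292| = 14.642 ≈ 14.6 days.

14.6 days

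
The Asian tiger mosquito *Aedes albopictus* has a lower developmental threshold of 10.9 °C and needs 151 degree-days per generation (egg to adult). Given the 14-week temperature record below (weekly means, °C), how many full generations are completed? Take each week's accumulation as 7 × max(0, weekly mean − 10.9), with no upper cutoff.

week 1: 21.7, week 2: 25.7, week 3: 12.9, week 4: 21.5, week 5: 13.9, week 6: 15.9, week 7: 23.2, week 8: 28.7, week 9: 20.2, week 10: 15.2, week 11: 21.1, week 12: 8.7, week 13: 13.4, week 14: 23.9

5 generations

Weekly DD (7 × max(0, T̄ − 10.9)): 75.6, 103.6, 14.0, 74.2, 21.0, 35.0, 86.1, 124.6, 65.1, 30.1, 71.4, 0.0, 17.5, 91.0.
Season total = 809.2 DD.
Complete generations = ⌊809.2 / 151⌋ = 5.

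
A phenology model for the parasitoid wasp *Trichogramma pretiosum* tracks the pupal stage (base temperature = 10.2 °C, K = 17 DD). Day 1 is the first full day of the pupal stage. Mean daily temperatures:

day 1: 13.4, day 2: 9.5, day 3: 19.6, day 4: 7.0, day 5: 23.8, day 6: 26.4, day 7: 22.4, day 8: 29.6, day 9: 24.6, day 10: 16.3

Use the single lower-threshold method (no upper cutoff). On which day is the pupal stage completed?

Daily DD above 10.2 °C: 3.2, 0.0, 9.4, 0.0, 13.6, 16.2, 12.2, 19.4, 14.4, 6.1.
Cumulative: 3.2, 3.2, 12.6, 12.6, 26.2, 42.4, 54.6, 74.0, 88.4, 94.5.
The total first reaches 17 DD on day 5.

day 5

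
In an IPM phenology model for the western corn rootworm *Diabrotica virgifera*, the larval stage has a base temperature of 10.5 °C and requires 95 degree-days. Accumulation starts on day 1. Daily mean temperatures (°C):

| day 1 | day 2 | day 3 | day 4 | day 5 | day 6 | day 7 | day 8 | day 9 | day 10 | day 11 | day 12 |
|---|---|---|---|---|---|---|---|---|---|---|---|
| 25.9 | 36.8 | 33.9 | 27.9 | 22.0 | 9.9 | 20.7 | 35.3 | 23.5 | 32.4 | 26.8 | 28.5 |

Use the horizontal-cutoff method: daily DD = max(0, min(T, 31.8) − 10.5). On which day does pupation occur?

Daily DD above 10.5 °C (capped at 21.3): 15.4, 21.3, 21.3, 17.4, 11.5, 0.0, 10.2, 21.3, 13.0, 21.3, 16.3, 18.0.
Cumulative: 15.4, 36.7, 58.0, 75.4, 86.9, 86.9, 97.1, 118.4, 131.4, 152.7, 169.0, 187.0.
The total first reaches 95 DD on day 7.

day 7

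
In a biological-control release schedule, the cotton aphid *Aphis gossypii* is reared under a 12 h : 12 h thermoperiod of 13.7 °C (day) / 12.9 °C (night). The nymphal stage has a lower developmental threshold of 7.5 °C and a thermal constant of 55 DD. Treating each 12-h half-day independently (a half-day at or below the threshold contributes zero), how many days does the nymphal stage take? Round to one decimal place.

9.5 days

Day half: max(0, 13.7 − 7.5) × 0.5 = 6.2 × 0.5 = 3.10 DD.
Night half: max(0, 12.9 − 7.5) × 0.5 = 5.4 × 0.5 = 2.70 DD.
Per 24 h: 5.80 DD/day.
Duration = 55 / 5.80 = 9.483 ≈ 9.5 days.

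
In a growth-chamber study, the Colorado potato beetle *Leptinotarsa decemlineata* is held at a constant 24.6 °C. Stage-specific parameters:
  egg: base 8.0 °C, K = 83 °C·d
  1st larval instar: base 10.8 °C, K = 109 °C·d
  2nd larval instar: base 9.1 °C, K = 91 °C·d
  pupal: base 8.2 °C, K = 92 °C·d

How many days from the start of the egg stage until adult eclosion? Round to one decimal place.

24.4 days

egg: 83 / (24.6 − 8.0) = 83 / 16.6 = 5.000 d.
1st larval instar: 109 / (24.6 − 10.8) = 109 / 13.8 = 7.899 d.
2nd larval instar: 91 / (24.6 − 9.1) = 91 / 15.5 = 5.871 d.
pupal: 92 / (24.6 − 8.2) = 92 / 16.4 = 5.610 d.
Sum = 24.379 ≈ 24.4 days.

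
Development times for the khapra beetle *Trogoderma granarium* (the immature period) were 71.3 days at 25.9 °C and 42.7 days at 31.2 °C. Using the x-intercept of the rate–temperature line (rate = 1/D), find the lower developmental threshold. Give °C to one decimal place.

18.0 °C

Equal thermal constants: D₁(T₁ − T_b) = D₂(T₂ − T_b).
71.3·(25.9 − T_b) = 42.7·(31.2 − T_b)
T_b = (71.3·25.9 − 42.7·31.2) / (71.3 − 42.7) = 514.43 / 28.6 = 17.987 °C ≈ 18.0 °C.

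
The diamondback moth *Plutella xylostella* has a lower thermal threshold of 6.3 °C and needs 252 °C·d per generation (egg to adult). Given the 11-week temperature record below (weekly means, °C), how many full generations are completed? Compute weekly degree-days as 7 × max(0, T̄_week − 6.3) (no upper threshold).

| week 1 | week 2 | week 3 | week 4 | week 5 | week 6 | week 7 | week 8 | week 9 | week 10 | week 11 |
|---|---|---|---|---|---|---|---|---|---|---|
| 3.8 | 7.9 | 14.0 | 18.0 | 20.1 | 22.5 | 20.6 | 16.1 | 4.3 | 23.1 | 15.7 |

2 generations

Weekly DD (7 × max(0, T̄ − 6.3)): 0.0, 11.2, 53.9, 81.9, 96.6, 113.4, 100.1, 68.6, 0.0, 117.6, 65.8.
Season total = 709.1 DD.
Complete generations = ⌊709.1 / 252⌋ = 2.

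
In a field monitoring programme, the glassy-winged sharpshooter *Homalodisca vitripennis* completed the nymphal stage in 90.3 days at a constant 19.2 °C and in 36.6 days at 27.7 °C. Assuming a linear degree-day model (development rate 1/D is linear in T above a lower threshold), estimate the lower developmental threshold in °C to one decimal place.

13.4 °C

Equal thermal constants: D₁(T₁ − T_b) = D₂(T₂ − T_b).
90.3·(19.2 − T_b) = 36.6·(27.7 − T_b)
T_b = (90.3·19.2 − 36.6·27.7) / (90.3 − 36.6) = 719.94 / 53.7 = 13.407 °C ≈ 13.4 °C.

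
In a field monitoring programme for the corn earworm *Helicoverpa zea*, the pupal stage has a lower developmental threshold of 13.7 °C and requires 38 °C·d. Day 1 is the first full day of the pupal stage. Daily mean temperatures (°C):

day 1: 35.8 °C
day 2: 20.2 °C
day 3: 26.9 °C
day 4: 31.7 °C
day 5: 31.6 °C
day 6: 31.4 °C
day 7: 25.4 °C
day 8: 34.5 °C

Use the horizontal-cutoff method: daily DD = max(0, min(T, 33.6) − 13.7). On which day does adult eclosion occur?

Daily DD above 13.7 °C (capped at 19.9): 19.9, 6.5, 13.2, 18.0, 17.9, 17.7, 11.7, 19.9.
Cumulative: 19.9, 26.4, 39.6, 57.6, 75.5, 93.2, 104.9, 124.8.
The total first reaches 38 DD on day 3.

day 3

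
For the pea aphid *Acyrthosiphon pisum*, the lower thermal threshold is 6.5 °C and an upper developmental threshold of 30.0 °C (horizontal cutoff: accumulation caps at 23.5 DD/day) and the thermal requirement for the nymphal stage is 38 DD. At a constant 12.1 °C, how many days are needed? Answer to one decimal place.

6.8 days

Daily accumulation = 12.1 − 6.5 = 5.6 DD/day.
Duration = 38 / 5.6 = 6.786 ≈ 6.8 days.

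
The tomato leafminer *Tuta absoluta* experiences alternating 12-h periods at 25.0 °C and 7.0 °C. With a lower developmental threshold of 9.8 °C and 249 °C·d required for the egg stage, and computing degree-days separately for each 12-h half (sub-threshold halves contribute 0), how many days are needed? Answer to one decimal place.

Day half: max(0, 25.0 − 9.8) × 0.5 = 15.2 × 0.5 = 7.60 DD.
Night half: max(0, 7.0 − 9.8) × 0.5 = 0.0 × 0.5 = 0.00 DD.
Per 24 h: 7.60 DD/day.
Duration = 249 / 7.60 = 32.763 ≈ 32.8 days.

32.8 days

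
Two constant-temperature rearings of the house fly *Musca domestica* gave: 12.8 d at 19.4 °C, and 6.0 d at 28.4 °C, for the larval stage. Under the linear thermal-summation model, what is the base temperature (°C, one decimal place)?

11.5 °C

Equal thermal constants: D₁(T₁ − T_b) = D₂(T₂ − T_b).
12.8·(19.4 − T_b) = 6.0·(28.4 − T_b)
T_b = (12.8·19.4 − 6.0·28.4) / (12.8 − 6.0) = 77.92 / 6.8 = 11.459 °C ≈ 11.5 °C.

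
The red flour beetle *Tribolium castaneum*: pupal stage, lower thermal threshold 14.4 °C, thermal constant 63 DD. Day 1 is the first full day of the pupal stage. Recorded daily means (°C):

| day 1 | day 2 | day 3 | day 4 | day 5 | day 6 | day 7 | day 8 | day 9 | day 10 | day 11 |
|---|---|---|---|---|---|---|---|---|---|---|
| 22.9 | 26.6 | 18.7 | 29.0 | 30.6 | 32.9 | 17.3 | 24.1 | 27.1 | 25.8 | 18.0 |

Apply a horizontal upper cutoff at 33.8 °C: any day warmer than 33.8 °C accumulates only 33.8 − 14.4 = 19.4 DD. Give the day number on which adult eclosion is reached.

day 6

Daily DD above 14.4 °C (capped at 19.4): 8.5, 12.2, 4.3, 14.6, 16.2, 18.5, 2.9, 9.7, 12.7, 11.4, 3.6.
Cumulative: 8.5, 20.7, 25.0, 39.6, 55.8, 74.3, 77.2, 86.9, 99.6, 111.0, 114.6.
The total first reaches 63 DD on day 6.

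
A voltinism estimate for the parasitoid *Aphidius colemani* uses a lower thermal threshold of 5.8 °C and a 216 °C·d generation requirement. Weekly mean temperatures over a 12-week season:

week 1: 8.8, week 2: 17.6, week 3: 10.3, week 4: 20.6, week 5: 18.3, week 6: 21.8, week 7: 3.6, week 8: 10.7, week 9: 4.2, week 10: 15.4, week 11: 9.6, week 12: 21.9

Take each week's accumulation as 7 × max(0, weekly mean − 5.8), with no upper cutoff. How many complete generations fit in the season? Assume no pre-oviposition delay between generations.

3 generations

Weekly DD (7 × max(0, T̄ − 5.8)): 21.0, 82.6, 31.5, 103.6, 87.5, 112.0, 0.0, 34.3, 0.0, 67.2, 26.6, 112.7.
Season total = 679.0 DD.
Complete generations = ⌊679.0 / 216⌋ = 3.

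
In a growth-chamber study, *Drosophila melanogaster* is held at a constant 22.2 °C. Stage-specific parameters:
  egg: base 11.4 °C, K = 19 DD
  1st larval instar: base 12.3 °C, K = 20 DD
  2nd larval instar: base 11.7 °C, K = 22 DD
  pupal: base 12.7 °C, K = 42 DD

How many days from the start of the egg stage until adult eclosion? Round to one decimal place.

egg: 19 / (22.2 − 11.4) = 19 / 10.8 = 1.759 d.
1st larval instar: 20 / (22.2 − 12.3) = 20 / 9.9 = 2.020 d.
2nd larval instar: 22 / (22.2 − 11.7) = 22 / 10.5 = 2.095 d.
pupal: 42 / (22.2 − 12.7) = 42 / 9.5 = 4.421 d.
Sum = 10.296 ≈ 10.3 days.

10.3 days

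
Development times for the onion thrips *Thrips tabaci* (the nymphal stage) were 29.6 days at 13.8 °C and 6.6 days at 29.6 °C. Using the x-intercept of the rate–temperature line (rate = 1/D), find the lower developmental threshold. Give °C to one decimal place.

Equal thermal constants: D₁(T₁ − T_b) = D₂(T₂ − T_b).
29.6·(13.8 − T_b) = 6.6·(29.6 − T_b)
T_b = (29.6·13.8 − 6.6·29.6) / (29.6 − 6.6) = 213.12 / 23.0 = 9.266 °C ≈ 9.3 °C.

9.3 °C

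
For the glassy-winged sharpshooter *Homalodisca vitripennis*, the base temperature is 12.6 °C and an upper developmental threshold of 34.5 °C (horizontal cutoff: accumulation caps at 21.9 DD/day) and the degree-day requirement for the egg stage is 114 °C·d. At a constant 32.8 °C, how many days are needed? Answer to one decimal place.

5.6 days

Daily accumulation = 32.8 − 12.6 = 20.2 DD/day.
Duration = 114 / 20.2 = 5.644 ≈ 5.6 days.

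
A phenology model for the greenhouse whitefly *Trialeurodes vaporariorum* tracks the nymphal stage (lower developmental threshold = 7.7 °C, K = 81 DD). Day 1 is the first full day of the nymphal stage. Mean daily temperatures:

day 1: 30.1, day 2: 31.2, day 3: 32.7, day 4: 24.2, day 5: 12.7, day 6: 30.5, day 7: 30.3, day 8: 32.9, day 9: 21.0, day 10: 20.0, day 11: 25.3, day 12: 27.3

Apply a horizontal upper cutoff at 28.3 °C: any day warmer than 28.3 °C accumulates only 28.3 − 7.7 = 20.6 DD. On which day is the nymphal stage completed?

day 5

Daily DD above 7.7 °C (capped at 20.6): 20.6, 20.6, 20.6, 16.5, 5.0, 20.6, 20.6, 20.6, 13.3, 12.3, 17.6, 19.6.
Cumulative: 20.6, 41.2, 61.8, 78.3, 83.3, 103.9, 124.5, 145.1, 158.4, 170.7, 188.3, 207.9.
The total first reaches 81 DD on day 5.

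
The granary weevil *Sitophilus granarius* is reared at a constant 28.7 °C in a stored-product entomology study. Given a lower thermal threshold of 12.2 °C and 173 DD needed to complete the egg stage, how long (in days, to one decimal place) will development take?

10.5 days

Daily accumulation = 28.7 − 12.2 = 16.5 DD/day.
Duration = 173 / 16.5 = 10.485 ≈ 10.5 days.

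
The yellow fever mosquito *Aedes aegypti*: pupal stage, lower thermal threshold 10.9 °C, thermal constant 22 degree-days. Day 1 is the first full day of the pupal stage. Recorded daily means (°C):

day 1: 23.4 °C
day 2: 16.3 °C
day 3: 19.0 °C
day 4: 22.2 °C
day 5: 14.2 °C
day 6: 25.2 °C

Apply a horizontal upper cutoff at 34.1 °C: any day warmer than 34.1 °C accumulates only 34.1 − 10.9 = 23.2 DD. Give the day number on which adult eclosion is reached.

Daily DD above 10.9 °C (capped at 23.2): 12.5, 5.4, 8.1, 11.3, 3.3, 14.3.
Cumulative: 12.5, 17.9, 26.0, 37.3, 40.6, 54.9.
The total first reaches 22 DD on day 3.

day 3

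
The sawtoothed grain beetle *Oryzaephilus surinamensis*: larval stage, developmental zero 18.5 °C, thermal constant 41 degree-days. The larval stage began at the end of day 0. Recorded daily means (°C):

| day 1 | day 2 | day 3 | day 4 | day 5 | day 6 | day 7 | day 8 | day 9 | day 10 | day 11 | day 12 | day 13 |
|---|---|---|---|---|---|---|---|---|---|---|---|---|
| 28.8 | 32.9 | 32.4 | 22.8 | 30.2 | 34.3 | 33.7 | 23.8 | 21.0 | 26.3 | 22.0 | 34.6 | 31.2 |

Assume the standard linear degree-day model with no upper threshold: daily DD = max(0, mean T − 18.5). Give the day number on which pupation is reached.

day 4

Daily DD above 18.5 °C: 10.3, 14.4, 13.9, 4.3, 11.7, 15.8, 15.2, 5.3, 2.5, 7.8, 3.5, 16.1, 12.7.
Cumulative: 10.3, 24.7, 38.6, 42.9, 54.6, 70.4, 85.6, 90.9, 93.4, 101.2, 104.7, 120.8, 133.5.
The total first reaches 41 DD on day 4.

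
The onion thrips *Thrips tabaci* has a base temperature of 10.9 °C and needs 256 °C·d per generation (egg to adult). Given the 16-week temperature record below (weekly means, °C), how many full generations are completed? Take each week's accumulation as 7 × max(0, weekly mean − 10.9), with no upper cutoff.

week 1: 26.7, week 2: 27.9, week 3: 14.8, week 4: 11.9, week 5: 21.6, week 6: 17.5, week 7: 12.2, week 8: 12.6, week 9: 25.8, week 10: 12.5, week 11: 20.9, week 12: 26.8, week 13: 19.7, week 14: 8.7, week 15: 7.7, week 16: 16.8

3 generations

Weekly DD (7 × max(0, T̄ − 10.9)): 110.6, 119.0, 27.3, 7.0, 74.9, 46.2, 9.1, 11.9, 104.3, 11.2, 70.0, 111.3, 61.6, 0.0, 0.0, 41.3.
Season total = 805.7 DD.
Complete generations = ⌊805.7 / 256⌋ = 3.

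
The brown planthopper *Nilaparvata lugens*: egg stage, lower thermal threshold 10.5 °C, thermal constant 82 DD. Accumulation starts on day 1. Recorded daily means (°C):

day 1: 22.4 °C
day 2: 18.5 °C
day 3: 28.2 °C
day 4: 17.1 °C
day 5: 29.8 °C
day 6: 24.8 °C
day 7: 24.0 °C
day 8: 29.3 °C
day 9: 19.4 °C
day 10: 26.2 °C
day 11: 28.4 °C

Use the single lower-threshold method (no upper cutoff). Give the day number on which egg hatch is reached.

day 7

Daily DD above 10.5 °C: 11.9, 8.0, 17.7, 6.6, 19.3, 14.3, 13.5, 18.8, 8.9, 15.7, 17.9.
Cumulative: 11.9, 19.9, 37.6, 44.2, 63.5, 77.8, 91.3, 110.1, 119.0, 134.7, 152.6.
The total first reaches 82 DD on day 7.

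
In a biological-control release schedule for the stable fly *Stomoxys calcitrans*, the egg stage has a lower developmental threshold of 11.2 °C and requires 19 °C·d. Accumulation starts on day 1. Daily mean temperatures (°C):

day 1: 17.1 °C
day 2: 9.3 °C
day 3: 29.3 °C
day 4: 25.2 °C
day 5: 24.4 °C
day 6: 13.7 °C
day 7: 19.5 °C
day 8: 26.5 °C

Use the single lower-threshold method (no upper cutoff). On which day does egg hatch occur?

day 3

Daily DD above 11.2 °C: 5.9, 0.0, 18.1, 14.0, 13.2, 2.5, 8.3, 15.3.
Cumulative: 5.9, 5.9, 24.0, 38.0, 51.2, 53.7, 62.0, 77.3.
The total first reaches 19 DD on day 3.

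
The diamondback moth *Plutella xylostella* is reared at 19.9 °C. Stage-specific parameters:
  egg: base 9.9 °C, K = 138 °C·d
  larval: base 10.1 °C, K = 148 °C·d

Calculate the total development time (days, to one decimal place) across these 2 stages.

28.9 days

egg: 138 / (19.9 − 9.9) = 138 / 10.0 = 13.800 d.
larval: 148 / (19.9 − 10.1) = 148 / 9.8 = 15.102 d.
Sum = 28.902 ≈ 28.9 days.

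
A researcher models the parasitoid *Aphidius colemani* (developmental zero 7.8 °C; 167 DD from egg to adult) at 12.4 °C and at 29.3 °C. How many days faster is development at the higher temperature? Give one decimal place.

28.5 days

At 12.4 °C: 167 / (12.4 − 7.8) = 167 / 4.6 = 36.304 d.
At 29.3 °C: 167 / (29.3 − 7.8) = 167 / 21.5 = 7.767 d.
Difference = |36.304 − 7.767| = 28.537 ≈ 28.5 days.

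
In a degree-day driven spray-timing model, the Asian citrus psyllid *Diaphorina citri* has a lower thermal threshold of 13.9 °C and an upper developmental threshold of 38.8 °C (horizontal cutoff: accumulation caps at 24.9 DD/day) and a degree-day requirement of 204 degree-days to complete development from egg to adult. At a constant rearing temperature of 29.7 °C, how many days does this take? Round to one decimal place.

Daily accumulation = 29.7 − 13.9 = 15.8 DD/day.
Duration = 204 / 15.8 = 12.911 ≈ 12.9 days.

12.9 days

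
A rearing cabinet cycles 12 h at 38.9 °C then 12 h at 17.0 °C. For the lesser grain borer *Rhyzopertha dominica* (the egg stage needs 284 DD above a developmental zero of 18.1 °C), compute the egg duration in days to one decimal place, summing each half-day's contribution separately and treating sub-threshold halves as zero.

27.3 days

Day half: max(0, 38.9 − 18.1) × 0.5 = 20.8 × 0.5 = 10.40 DD.
Night half: max(0, 17.0 − 18.1) × 0.5 = 0.0 × 0.5 = 0.00 DD.
Per 24 h: 10.40 DD/day.
Duration = 284 / 10.40 = 27.308 ≈ 27.3 days.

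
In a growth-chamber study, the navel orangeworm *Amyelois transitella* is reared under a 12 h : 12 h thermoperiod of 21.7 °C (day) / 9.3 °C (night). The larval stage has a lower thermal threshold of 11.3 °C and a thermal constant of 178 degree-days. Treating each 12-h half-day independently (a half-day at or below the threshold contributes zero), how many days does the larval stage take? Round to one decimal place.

Day half: max(0, 21.7 − 11.3) × 0.5 = 10.4 × 0.5 = 5.20 DD.
Night half: max(0, 9.3 − 11.3) × 0.5 = 0.0 × 0.5 = 0.00 DD.
Per 24 h: 5.20 DD/day.
Duration = 178 / 5.20 = 34.231 ≈ 34.2 days.

34.2 days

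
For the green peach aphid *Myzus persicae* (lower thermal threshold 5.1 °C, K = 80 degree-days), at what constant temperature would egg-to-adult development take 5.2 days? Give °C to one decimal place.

20.5 °C

Required daily accumulation = 80 / 5.2 = 15.385 DD/day.
T = T_base + 15.385 = 5.1 + 15.385 = 20.485 ≈ 20.5 °C.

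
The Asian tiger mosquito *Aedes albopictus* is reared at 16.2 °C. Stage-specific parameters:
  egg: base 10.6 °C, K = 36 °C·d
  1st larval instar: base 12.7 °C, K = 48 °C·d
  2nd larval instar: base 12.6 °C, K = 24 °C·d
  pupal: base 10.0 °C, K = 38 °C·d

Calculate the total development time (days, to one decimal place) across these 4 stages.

egg: 36 / (16.2 − 10.6) = 36 / 5.6 = 6.429 d.
1st larval instar: 48 / (16.2 − 12.7) = 48 / 3.5 = 13.714 d.
2nd larval instar: 24 / (16.2 − 12.6) = 24 / 3.6 = 6.667 d.
pupal: 38 / (16.2 − 10.0) = 38 / 6.2 = 6.129 d.
Sum = 32.939 ≈ 32.9 days.

32.9 days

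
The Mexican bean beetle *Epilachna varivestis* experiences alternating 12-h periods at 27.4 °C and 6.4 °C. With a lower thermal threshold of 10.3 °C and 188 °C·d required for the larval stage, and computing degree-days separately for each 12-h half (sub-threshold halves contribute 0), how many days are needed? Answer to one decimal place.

Day half: max(0, 27.4 − 10.3) × 0.5 = 17.1 × 0.5 = 8.55 DD.
Night half: max(0, 6.4 − 10.3) × 0.5 = 0.0 × 0.5 = 0.00 DD.
Per 24 h: 8.55 DD/day.
Duration = 188 / 8.55 = 21.988 ≈ 22.0 days.

22.0 days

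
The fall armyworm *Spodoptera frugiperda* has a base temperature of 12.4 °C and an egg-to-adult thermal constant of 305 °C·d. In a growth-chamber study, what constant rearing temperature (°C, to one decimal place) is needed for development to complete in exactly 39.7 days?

20.1 °C

Required daily accumulation = 305 / 39.7 = 7.683 DD/day.
T = T_base + 7.683 = 12.4 + 7.683 = 20.083 ≈ 20.1 °C.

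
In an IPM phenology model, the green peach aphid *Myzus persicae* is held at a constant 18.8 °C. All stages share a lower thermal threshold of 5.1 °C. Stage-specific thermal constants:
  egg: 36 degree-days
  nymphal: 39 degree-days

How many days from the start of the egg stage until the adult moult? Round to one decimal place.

Daily accumulation at 18.8 °C = 18.8 − 5.1 = 13.7 DD/day.
Total K = 36 + 39 = 75 DD.
Total duration = 75 / 13.7 = 5.474 ≈ 5.5 days.

5.5 days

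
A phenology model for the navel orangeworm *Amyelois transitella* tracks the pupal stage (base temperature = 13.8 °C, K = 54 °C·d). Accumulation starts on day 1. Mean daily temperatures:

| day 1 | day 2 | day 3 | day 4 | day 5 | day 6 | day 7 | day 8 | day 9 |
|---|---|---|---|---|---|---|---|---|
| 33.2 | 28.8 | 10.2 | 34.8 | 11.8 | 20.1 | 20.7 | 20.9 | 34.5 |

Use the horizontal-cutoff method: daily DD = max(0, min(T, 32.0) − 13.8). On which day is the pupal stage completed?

day 6

Daily DD above 13.8 °C (capped at 18.2): 18.2, 15.0, 0.0, 18.2, 0.0, 6.3, 6.9, 7.1, 18.2.
Cumulative: 18.2, 33.2, 33.2, 51.4, 51.4, 57.7, 64.6, 71.7, 89.9.
The total first reaches 54 DD on day 6.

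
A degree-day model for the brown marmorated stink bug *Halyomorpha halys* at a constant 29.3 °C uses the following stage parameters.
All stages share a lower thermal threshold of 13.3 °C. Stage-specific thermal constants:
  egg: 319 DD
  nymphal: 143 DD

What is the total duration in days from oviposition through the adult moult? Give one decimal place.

Daily accumulation at 29.3 °C = 29.3 − 13.3 = 16.0 DD/day.
Total K = 319 + 143 = 462 DD.
Total duration = 462 / 16.0 = 28.875 ≈ 28.9 days.

28.9 days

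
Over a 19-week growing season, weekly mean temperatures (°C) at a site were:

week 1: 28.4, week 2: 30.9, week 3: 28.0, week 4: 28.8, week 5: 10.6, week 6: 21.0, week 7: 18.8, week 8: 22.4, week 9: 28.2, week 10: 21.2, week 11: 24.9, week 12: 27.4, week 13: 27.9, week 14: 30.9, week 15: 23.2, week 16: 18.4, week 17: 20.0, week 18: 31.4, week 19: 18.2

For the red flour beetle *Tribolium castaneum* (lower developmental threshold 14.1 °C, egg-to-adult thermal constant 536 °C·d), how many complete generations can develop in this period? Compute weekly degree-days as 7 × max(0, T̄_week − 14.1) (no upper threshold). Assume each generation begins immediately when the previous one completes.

Weekly DD (7 × max(0, T̄ − 14.1)): 100.1, 117.6, 97.3, 102.9, 0.0, 48.3, 32.9, 58.1, 98.7, 49.7, 75.6, 93.1, 96.6, 117.6, 63.7, 30.1, 41.3, 121.1, 28.7.
Season total = 1373.4 DD.
Complete generations = ⌊1373.4 / 536⌋ = 2.

2 generations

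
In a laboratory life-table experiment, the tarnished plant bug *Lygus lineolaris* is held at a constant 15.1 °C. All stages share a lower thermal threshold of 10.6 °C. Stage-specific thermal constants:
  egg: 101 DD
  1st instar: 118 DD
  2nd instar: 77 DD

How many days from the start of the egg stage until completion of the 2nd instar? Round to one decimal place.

Daily accumulation at 15.1 °C = 15.1 − 10.6 = 4.5 DD/day.
Total K = 101 + 118 + 77 = 296 DD.
Total duration = 296 / 4.5 = 65.778 ≈ 65.8 days.

65.8 days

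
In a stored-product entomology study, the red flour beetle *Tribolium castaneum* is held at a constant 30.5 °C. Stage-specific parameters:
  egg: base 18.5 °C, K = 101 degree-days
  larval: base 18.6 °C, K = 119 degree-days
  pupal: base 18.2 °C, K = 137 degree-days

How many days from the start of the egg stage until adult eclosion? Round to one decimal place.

29.6 days

egg: 101 / (30.5 − 18.5) = 101 / 12.0 = 8.417 d.
larval: 119 / (30.5 − 18.6) = 119 / 11.9 = 10.000 d.
pupal: 137 / (30.5 − 18.2) = 137 / 12.3 = 11.138 d.
Sum = 29.555 ≈ 29.6 days.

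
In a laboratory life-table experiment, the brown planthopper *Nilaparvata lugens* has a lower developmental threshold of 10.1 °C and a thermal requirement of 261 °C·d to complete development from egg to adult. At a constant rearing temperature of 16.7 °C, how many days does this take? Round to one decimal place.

Daily accumulation = 16.7 − 10.1 = 6.6 DD/day.
Duration = 261 / 6.6 = 39.545 ≈ 39.5 days.

39.5 days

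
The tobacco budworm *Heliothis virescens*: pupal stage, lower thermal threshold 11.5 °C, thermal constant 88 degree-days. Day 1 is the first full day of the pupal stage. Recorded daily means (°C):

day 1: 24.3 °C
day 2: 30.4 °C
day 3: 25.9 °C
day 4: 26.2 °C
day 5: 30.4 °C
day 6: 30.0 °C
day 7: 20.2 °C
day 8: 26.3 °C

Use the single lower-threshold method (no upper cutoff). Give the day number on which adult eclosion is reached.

day 6

Daily DD above 11.5 °C: 12.8, 18.9, 14.4, 14.7, 18.9, 18.5, 8.7, 14.8.
Cumulative: 12.8, 31.7, 46.1, 60.8, 79.7, 98.2, 106.9, 121.7.
The total first reaches 88 DD on day 6.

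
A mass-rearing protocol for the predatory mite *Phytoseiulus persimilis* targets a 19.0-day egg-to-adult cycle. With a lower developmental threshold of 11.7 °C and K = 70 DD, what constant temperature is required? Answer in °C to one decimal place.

Required daily accumulation = 70 / 19.0 = 3.684 DD/day.
T = T_base + 3.684 = 11.7 + 3.684 = 15.384 ≈ 15.4 °C.

15.4 °C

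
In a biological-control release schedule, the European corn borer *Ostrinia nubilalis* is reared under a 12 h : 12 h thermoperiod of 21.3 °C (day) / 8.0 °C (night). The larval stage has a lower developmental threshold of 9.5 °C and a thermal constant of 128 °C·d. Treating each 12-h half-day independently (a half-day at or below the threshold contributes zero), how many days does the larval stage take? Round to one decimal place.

21.7 days

Day half: max(0, 21.3 − 9.5) × 0.5 = 11.8 × 0.5 = 5.90 DD.
Night half: max(0, 8.0 − 9.5) × 0.5 = 0.0 × 0.5 = 0.00 DD.
Per 24 h: 5.90 DD/day.
Duration = 128 / 5.90 = 21.695 ≈ 21.7 days.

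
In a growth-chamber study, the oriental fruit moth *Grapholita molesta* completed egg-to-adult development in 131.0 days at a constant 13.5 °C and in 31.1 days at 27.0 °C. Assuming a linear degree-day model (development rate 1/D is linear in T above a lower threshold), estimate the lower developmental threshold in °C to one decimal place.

9.3 °C

Equal thermal constants: D₁(T₁ − T_b) = D₂(T₂ − T_b).
131.0·(13.5 − T_b) = 31.1·(27.0 − T_b)
T_b = (131.0·13.5 − 31.1·27.0) / (131.0 − 31.1) = 928.80 / 99.9 = 9.297 °C ≈ 9.3 °C.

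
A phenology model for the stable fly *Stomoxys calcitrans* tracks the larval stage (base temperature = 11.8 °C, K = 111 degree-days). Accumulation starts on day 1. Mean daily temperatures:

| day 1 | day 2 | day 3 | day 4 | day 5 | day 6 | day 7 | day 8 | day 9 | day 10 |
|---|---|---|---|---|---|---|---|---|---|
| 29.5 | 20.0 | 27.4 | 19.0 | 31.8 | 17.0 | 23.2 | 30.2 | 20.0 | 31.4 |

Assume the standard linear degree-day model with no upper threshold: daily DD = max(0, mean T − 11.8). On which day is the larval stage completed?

day 9

Daily DD above 11.8 °C: 17.7, 8.2, 15.6, 7.2, 20.0, 5.2, 11.4, 18.4, 8.2, 19.6.
Cumulative: 17.7, 25.9, 41.5, 48.7, 68.7, 73.9, 85.3, 103.7, 111.9, 131.5.
The total first reaches 111 DD on day 9.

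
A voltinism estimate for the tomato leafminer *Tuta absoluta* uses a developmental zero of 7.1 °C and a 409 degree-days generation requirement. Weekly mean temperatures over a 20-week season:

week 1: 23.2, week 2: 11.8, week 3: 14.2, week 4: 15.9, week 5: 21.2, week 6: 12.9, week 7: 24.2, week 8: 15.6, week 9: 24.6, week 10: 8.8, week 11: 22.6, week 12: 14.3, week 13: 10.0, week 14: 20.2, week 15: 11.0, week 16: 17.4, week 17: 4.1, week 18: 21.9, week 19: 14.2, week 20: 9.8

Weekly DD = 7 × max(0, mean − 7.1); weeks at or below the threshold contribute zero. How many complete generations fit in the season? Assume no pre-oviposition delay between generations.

3 generations

Weekly DD (7 × max(0, T̄ − 7.1)): 112.7, 32.9, 49.7, 61.6, 98.7, 40.6, 119.7, 59.5, 122.5, 11.9, 108.5, 50.4, 20.3, 91.7, 27.3, 72.1, 0.0, 103.6, 49.7, 18.9.
Season total = 1252.3 DD.
Complete generations = ⌊1252.3 / 409⌋ = 3.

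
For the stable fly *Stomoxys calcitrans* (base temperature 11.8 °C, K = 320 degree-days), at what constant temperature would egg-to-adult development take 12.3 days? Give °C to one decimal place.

37.8 °C

Required daily accumulation = 320 / 12.3 = 26.016 DD/day.
T = T_base + 26.016 = 11.8 + 26.016 = 37.816 ≈ 37.8 °C.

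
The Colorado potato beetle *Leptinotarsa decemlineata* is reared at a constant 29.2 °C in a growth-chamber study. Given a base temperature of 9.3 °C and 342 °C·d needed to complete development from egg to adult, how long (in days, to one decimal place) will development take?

17.2 days

Daily accumulation = 29.2 − 9.3 = 19.9 DD/day.
Duration = 342 / 19.9 = 17.186 ≈ 17.2 days.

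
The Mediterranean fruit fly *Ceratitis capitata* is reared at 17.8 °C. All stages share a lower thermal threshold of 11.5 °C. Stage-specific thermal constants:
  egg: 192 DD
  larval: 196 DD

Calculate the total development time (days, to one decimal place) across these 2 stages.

61.6 days

Daily accumulation at 17.8 °C = 17.8 − 11.5 = 6.3 DD/day.
Total K = 192 + 196 = 388 DD.
Total duration = 388 / 6.3 = 61.587 ≈ 61.6 days.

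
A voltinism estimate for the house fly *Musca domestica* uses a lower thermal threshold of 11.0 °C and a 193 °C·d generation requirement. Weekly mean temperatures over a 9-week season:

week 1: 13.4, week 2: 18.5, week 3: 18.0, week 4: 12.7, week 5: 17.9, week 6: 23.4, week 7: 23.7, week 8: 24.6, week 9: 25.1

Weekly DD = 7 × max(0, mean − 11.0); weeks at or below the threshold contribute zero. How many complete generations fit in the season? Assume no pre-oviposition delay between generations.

Weekly DD (7 × max(0, T̄ − 11.0)): 16.8, 52.5, 49.0, 11.9, 48.3, 86.8, 88.9, 95.2, 98.7.
Season total = 548.1 DD.
Complete generations = ⌊548.1 / 193⌋ = 2.

2 generations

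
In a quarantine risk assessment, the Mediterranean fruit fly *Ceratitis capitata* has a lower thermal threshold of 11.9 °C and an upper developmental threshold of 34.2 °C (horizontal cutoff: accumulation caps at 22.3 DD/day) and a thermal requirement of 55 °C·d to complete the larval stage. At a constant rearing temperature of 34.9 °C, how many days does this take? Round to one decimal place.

2.5 days

Temperature 34.9 °C exceeds the upper threshold, so daily accumulation caps at 34.2 − 11.9 = 22.3 DD/day.
Duration = 55 / 22.3 = 2.466 ≈ 2.5 days.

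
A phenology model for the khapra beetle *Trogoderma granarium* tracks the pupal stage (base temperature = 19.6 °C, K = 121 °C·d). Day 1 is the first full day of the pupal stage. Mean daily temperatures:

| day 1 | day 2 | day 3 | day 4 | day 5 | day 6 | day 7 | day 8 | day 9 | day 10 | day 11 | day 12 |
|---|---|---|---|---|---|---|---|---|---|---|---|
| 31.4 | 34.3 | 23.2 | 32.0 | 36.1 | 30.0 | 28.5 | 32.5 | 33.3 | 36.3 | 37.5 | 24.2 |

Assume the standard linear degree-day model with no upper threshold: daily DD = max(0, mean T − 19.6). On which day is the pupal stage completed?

day 10

Daily DD above 19.6 °C: 11.8, 14.7, 3.6, 12.4, 16.5, 10.4, 8.9, 12.9, 13.7, 16.7, 17.9, 4.6.
Cumulative: 11.8, 26.5, 30.1, 42.5, 59.0, 69.4, 78.3, 91.2, 104.9, 121.6, 139.5, 144.1.
The total first reaches 121 DD on day 10.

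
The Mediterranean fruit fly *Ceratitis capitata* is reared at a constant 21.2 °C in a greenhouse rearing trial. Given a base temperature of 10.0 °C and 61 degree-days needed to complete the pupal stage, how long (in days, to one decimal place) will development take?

Daily accumulation = 21.2 − 10.0 = 11.2 DD/day.
Duration = 61 / 11.2 = 5.446 ≈ 5.4 days.

5.4 days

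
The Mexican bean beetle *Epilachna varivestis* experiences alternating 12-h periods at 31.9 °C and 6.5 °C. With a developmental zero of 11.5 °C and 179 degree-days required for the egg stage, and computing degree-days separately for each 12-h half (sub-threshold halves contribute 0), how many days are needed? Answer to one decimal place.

17.5 days

Day half: max(0, 31.9 − 11.5) × 0.5 = 20.4 × 0.5 = 10.20 DD.
Night half: max(0, 6.5 − 11.5) × 0.5 = 0.0 × 0.5 = 0.00 DD.
Per 24 h: 10.20 DD/day.
Duration = 179 / 10.20 = 17.549 ≈ 17.5 days.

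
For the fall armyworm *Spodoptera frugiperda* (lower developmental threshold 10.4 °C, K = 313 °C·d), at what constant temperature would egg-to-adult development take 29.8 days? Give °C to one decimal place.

Required daily accumulation = 313 / 29.8 = 10.503 DD/day.
T = T_base + 10.503 = 10.4 + 10.503 = 20.903 ≈ 20.9 °C.

20.9 °C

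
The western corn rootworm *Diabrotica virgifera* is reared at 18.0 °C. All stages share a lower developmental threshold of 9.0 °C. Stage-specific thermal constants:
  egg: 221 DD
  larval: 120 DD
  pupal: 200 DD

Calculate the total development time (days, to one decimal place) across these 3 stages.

Daily accumulation at 18.0 °C = 18.0 − 9.0 = 9.0 DD/day.
Total K = 221 + 120 + 200 = 541 DD.
Total duration = 541 / 9.0 = 60.111 ≈ 60.1 days.

60.1 days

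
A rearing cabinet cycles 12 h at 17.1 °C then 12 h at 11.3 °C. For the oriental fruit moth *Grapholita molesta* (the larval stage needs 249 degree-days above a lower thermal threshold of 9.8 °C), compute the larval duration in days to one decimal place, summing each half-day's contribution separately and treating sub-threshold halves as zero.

Day half: max(0, 17.1 − 9.8) × 0.5 = 7.3 × 0.5 = 3.65 DD.
Night half: max(0, 11.3 − 9.8) × 0.5 = 1.5 × 0.5 = 0.75 DD.
Per 24 h: 4.40 DD/day.
Duration = 249 / 4.40 = 56.591 ≈ 56.6 days.

56.6 days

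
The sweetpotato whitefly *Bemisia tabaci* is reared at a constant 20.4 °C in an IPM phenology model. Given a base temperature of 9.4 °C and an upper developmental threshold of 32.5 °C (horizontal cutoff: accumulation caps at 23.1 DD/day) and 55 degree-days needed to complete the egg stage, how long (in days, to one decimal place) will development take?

Daily accumulation = 20.4 − 9.4 = 11.0 DD/day.
Duration = 55 / 11.0 = 5.000 ≈ 5.0 days.

5.0 days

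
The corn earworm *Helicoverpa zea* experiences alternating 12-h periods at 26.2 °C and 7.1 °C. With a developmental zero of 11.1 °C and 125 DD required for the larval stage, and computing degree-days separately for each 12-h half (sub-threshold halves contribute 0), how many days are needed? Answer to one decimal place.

Day half: max(0, 26.2 − 11.1) × 0.5 = 15.1 × 0.5 = 7.55 DD.
Night half: max(0, 7.1 − 11.1) × 0.5 = 0.0 × 0.5 = 0.00 DD.
Per 24 h: 7.55 DD/day.
Duration = 125 / 7.55 = 16.556 ≈ 16.6 days.

16.6 days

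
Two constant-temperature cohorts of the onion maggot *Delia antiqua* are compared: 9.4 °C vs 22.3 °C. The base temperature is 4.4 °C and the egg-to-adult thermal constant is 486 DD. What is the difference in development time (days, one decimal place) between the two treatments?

70.0 days

At 9.4 °C: 486 / (9.4 − 4.4) = 486 / 5.0 = 97.200 d.
At 22.3 °C: 486 / (22.3 − 4.4) = 486 / 17.9 = 27.151 d.
Difference = |97.200 − 27.151| = 70.049 ≈ 70.0 days.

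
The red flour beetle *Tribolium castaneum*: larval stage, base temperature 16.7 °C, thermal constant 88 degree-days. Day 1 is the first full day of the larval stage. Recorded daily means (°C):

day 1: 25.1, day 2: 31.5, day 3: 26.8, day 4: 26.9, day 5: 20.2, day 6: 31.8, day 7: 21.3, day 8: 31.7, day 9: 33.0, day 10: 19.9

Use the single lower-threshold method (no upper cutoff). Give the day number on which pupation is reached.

Daily DD above 16.7 °C: 8.4, 14.8, 10.1, 10.2, 3.5, 15.1, 4.6, 15.0, 16.3, 3.2.
Cumulative: 8.4, 23.2, 33.3, 43.5, 47.0, 62.1, 66.7, 81.7, 98.0, 101.2.
The total first reaches 88 DD on day 9.

day 9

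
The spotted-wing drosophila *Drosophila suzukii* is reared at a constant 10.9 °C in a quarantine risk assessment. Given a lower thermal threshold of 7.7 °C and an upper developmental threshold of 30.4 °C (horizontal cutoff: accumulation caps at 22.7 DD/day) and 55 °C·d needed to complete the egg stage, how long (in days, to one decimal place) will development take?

17.2 days

Daily accumulation = 10.9 − 7.7 = 3.2 DD/day.
Duration = 55 / 3.2 = 17.188 ≈ 17.2 days.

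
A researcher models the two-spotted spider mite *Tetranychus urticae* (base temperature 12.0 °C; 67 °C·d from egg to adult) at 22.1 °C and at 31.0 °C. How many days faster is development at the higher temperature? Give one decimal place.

At 22.1 °C: 67 / (22.1 − 12.0) = 67 / 10.1 = 6.634 d.
At 31.0 °C: 67 / (31.0 − 12.0) = 67 / 19.0 = 3.526 d.
Difference = |6.634 − 3.526| = 3.107 ≈ 3.1 days.

3.1 days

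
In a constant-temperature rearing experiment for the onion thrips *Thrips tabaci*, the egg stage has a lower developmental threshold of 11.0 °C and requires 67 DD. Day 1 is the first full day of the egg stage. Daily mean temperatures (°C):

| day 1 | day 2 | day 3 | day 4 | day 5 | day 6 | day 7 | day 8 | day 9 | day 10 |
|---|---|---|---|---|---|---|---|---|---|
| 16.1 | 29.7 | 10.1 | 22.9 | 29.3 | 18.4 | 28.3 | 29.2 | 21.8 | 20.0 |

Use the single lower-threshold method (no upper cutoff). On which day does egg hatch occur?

Daily DD above 11.0 °C: 5.1, 18.7, 0.0, 11.9, 18.3, 7.4, 17.3, 18.2, 10.8, 9.0.
Cumulative: 5.1, 23.8, 23.8, 35.7, 54.0, 61.4, 78.7, 96.9, 107.7, 116.7.
The total first reaches 67 DD on day 7.

day 7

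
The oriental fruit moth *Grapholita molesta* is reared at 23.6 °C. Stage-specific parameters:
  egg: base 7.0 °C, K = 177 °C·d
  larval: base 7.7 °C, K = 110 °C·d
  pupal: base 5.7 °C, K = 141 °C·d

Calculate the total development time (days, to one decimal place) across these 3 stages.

egg: 177 / (23.6 − 7.0) = 177 / 16.6 = 10.663 d.
larval: 110 / (23.6 − 7.7) = 110 / 15.9 = 6.918 d.
pupal: 141 / (23.6 − 5.7) = 141 / 17.9 = 7.877 d.
Sum = 25.458 ≈ 25.5 days.

25.5 days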